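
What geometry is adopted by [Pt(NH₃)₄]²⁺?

Summing ligand charges against the +2 overall charge gives an oxidation state of +2 for platinum.
Platinum is a group-10 element; Pt(II) is therefore d⁸.
With 4 monodentate ligands the coordination number is 4.
A 5d d⁸ ion has a large crystal-field splitting; square planar leaves the high-energy d_{x²−y²} orbital empty and maximises CFSE.

square planar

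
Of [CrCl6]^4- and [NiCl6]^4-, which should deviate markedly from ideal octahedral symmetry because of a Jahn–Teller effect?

[CrCl6]^4-

[CrCl6]^4-: Summing ligand charges against the −4 overall charge gives an oxidation state of +2 for chromium. Group 6 minus oxidation state 2 gives a d⁴ configuration. Chloride is a weak-field ligand for a first-row metal, so the complex is high-spin. The t₂g³e_g¹ (high-spin) configuration has an unevenly filled e_g set; the Jahn–Teller theorem predicts a tetragonal distortion (typically axial elongation) to lift the degeneracy.
[NiCl6]^4-: Summing ligand charges against the −4 overall charge gives an oxidation state of +2 for nickel. Nickel is a group-10 element; Ni(II) is therefore d⁸. The d⁸ configuration leaves the e_g set evenly filled (or empty) — no strong Jahn–Teller driving force.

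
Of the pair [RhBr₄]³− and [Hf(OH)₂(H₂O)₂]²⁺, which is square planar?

[RhBr₄]³−

For [RhBr₄]³−: Ligand charges: each bromide is −1. With an overall charge of −3 the rhodium centre must be in the +1 oxidation state. Rh sits in group 9, so the d-electron count is 9 − 1 = 8. A 4d d⁸ ion has a large crystal-field splitting; square planar leaves the high-energy d_{x²−y²} orbital empty and maximises CFSE. → square planar.
For [Hf(OH)₂(H₂O)₂]²⁺: Summing ligand charges against the +2 overall charge gives an oxidation state of +4 for hafnium. Hafnium is a group-4 element; Hf(IV) is therefore d⁰. A d⁰ ion has no crystal-field stabilisation preference between square planar and tetrahedral, so four ligands adopt the sterically favoured tetrahedral geometry. → tetrahedral.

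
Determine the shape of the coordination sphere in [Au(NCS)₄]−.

Each isothiocyanate is −1; balancing the −1 overall charge requires Au(III).
Gold is a group-11 element; Au(III) is therefore d⁸.
With 4 monodentate ligands the coordination number is 4.
A 5d d⁸ ion has a large crystal-field splitting; square planar leaves the high-energy d_{x²−y²} orbital empty and maximises CFSE.

square planar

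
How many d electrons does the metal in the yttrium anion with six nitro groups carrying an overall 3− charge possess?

d0

Summing ligand charges against the −3 overall charge gives an oxidation state of +3 for yttrium.
Y sits in group 3, so the d-electron count is 3 − 3 = 0.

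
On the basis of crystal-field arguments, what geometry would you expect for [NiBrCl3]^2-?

tetrahedral

Ligand charges: each bromide is −1; each chloride is −1. With an overall charge of −2 the nickel centre must be in the +2 oxidation state.
Group 10 minus oxidation state 2 gives a d⁸ configuration.
With 4 monodentate ligands the coordination number is 4.
Bromide and chloride are weak-field ligands.
With weak-field ligands the CFSE gain from square planar is small, so a 3d d⁸ ion takes the sterically preferred tetrahedral geometry.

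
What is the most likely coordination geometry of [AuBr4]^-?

Ligand charges: each bromide is −1. With an overall charge of −1 the gold centre must be in the +3 oxidation state.
Au sits in group 11, so the d-electron count is 11 − 3 = 8.
Coordination number: 4.
A 5d d⁸ ion has a large crystal-field splitting; square planar leaves the high-energy d_{x²−y²} orbital empty and maximises CFSE.

square planar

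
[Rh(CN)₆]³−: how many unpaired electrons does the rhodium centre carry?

0

Summing ligand charges against the −3 overall charge gives an oxidation state of +3 for rhodium.
Group 9 minus oxidation state 3 gives a d⁶ configuration.
The spin state decides the count: a 4d ion has a large Δₒ and is invariably low-spin.
An octahedral low-spin d⁶ ion is t₂g⁶e_g⁰, giving 0 unpaired electrons.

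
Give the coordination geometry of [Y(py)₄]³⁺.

Pyridine is neutral; balancing the +3 overall charge requires Y(III).
Y sits in group 3, so the d-electron count is 3 − 3 = 0.
With 4 monodentate ligands the coordination number is 4.
A d⁰ ion has no crystal-field stabilisation preference between square planar and tetrahedral, so four ligands adopt the sterically favoured tetrahedral geometry.

tetrahedral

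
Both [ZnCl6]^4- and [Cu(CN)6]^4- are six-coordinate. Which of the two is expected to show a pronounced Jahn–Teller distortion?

[ZnCl6]^4-: Each chloride is −1; balancing the −4 overall charge requires Zn(II). Group 12 minus oxidation state 2 gives a d¹⁰ configuration. The d¹⁰ configuration leaves the e_g set evenly filled (or empty) — no strong Jahn–Teller driving force.
[Cu(CN)6]^4-: Ligand charges: each cyanide is −1. With an overall charge of −4 the copper centre must be in the +2 oxidation state. Group 11 minus oxidation state 2 gives a d⁹ configuration. The t₂g⁶e_g³ configuration has an unevenly filled e_g set; the Jahn–Teller theorem predicts a tetragonal distortion (typically axial elongation) to lift the degeneracy.

[Cu(CN)6]^4-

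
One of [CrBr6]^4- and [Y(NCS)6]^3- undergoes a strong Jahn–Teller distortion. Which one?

[CrBr6]^4-: Ligand charges: each bromide is −1. With an overall charge of −4 the chromium centre must be in the +2 oxidation state. Cr sits in group 6, so the d-electron count is 6 − 2 = 4. Bromide is a weak-field ligand for a first-row metal, so the complex is high-spin. The t₂g³e_g¹ (high-spin) configuration has an unevenly filled e_g set; the Jahn–Teller theorem predicts a tetragonal distortion (typically axial elongation) to lift the degeneracy.
[Y(NCS)6]^3-: Summing ligand charges against the −3 overall charge gives an oxidation state of +3 for yttrium. Yttrium is a group-3 element; Y(III) is therefore d⁰. The d⁰ configuration leaves the e_g set evenly filled (or empty) — no strong Jahn–Teller driving force.

[CrBr6]^4-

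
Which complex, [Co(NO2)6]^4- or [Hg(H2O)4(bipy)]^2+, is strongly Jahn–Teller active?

[Co(NO2)6]^4-: Each nitro (N-bound nitrite) is −1; balancing the −4 overall charge requires Co(II). Co sits in group 9, so the d-electron count is 9 − 2 = 7. Nitro (N-bound nitrite) is a strong-field ligand (high in the spectrochemical series) for a first-row metal, so the complex is low-spin. The t₂g⁶e_g¹ (low-spin) configuration has an unevenly filled e_g set; the Jahn–Teller theorem predicts a tetragonal distortion (typically axial elongation) to lift the degeneracy.
[Hg(H2O)4(bipy)]^2+: Water is neutral; 2,2′-bipyridine is neutral; balancing the +2 overall charge requires Hg(II). Hg sits in group 12, so the d-electron count is 12 − 2 = 10. The d¹⁰ configuration leaves the e_g set evenly filled (or empty) — no strong Jahn–Teller driving force.

[Co(NO2)6]^4-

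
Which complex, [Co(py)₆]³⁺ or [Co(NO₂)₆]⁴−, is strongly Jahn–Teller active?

[Co(py)₆]³⁺: Pyridine is neutral; balancing the +3 overall charge requires Co(III). Group 9 minus oxidation state 3 gives a d⁶ configuration. Co(III) has an exceptionally large octahedral splitting and is low-spin with essentially every ligand except fluoride. The d⁶ configuration leaves the e_g set evenly filled (or empty) — no strong Jahn–Teller driving force.
[Co(NO₂)₆]⁴−: Ligand charges: each nitro (N-bound nitrite) is −1. With an overall charge of −4 the cobalt centre must be in the +2 oxidation state. Group 9 minus oxidation state 2 gives a d⁷ configuration. Nitro (N-bound nitrite) is a strong-field ligand (high in the spectrochemical series) for a first-row metal, so the complex is low-spin. The t₂g⁶e_g¹ (low-spin) configuration has an unevenly filled e_g set; the Jahn–Teller theorem predicts a tetragonal distortion (typically axial elongation) to lift the degeneracy.

[Co(NO₂)₆]⁴−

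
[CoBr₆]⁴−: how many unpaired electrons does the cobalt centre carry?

Summing ligand charges against the −4 overall charge gives an oxidation state of +2 for cobalt.
Cobalt is a group-9 element; Co(II) is therefore d⁷.
The spin state decides the count: Bromide is a weak-field ligand for a first-row metal, so the complex is high-spin.
An octahedral high-spin d⁷ ion is t₂g⁵e_g², giving 3 unpaired electrons.

3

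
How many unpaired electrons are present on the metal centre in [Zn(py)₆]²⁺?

Summing ligand charges against the +2 overall charge gives an oxidation state of +2 for zinc.
Zn sits in group 12, so the d-electron count is 12 − 2 = 10.
In an octahedral field the d¹⁰ configuration is t₂g⁶e_g⁴, giving 0 unpaired electrons.

0 unpaired electrons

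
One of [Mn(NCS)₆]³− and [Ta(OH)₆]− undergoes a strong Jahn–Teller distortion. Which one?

[Mn(NCS)₆]³−

[Mn(NCS)₆]³−: Each isothiocyanate is −1; balancing the −3 overall charge requires Mn(III). Mn sits in group 7, so the d-electron count is 7 − 3 = 4. Isothiocyanate is a weak-field ligand for a first-row metal, so the complex is high-spin. The t₂g³e_g¹ (high-spin) configuration has an unevenly filled e_g set; the Jahn–Teller theorem predicts a tetragonal distortion (typically axial elongation) to lift the degeneracy.
[Ta(OH)₆]−: Ligand charges: each hydroxide is −1. With an overall charge of −1 the tantalum centre must be in the +5 oxidation state. Group 5 minus oxidation state 5 gives a d⁰ configuration. The d⁰ configuration leaves the e_g set evenly filled (or empty) — no strong Jahn–Teller driving force.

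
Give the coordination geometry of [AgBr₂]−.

Ligand charges: each bromide is −1. With an overall charge of −1 the silver centre must be in the +1 oxidation state.
Group 11 minus oxidation state 1 gives a d¹⁰ configuration.
Coordination number: 2.
A d¹⁰ ion with only two ligands adopts a linear arrangement (sp hybridisation; no CFSE preference).

linear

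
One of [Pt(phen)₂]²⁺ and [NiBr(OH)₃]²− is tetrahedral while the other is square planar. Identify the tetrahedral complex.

[NiBr(OH)₃]²−

For [Pt(phen)₂]²⁺: Summing ligand charges against the +2 overall charge gives an oxidation state of +2 for platinum. Platinum is a group-10 element; Pt(II) is therefore d⁸. A 5d d⁸ ion has a large crystal-field splitting; square planar leaves the high-energy d_{x²−y²} orbital empty and maximises CFSE. → square planar.
For [NiBr(OH)₃]²−: Ligand charges: each bromide is −1; each hydroxide is −1. With an overall charge of −2 the nickel centre must be in the +2 oxidation state. Group 10 minus oxidation state 2 gives a d⁸ configuration. Bromide and hydroxide are weak-field ligands. With weak-field ligands the CFSE gain from square planar is small, so a 3d d⁸ ion takes the sterically preferred tetrahedral geometry. → tetrahedral.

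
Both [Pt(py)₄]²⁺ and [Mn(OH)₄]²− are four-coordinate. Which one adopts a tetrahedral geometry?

For [Pt(py)₄]²⁺: Ligand charges: pyridine is neutral. With an overall charge of +2 the platinum centre must be in the +2 oxidation state. Pt sits in group 10, so the d-electron count is 10 − 2 = 8. A 5d d⁸ ion has a large crystal-field splitting; square planar leaves the high-energy d_{x²−y²} orbital empty and maximises CFSE. → square planar.
For [Mn(OH)₄]²−: Summing ligand charges against the −2 overall charge gives an oxidation state of +2 for manganese. Group 7 minus oxidation state 2 gives a d⁵ configuration. A high-spin d⁵ ion has zero CFSE in either geometry, so four ligands adopt the sterically favoured tetrahedral geometry. → tetrahedral.

[Mn(OH)₄]²−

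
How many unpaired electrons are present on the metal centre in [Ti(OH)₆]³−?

1

Ligand charges: each hydroxide is −1. With an overall charge of −3 the titanium centre must be in the +3 oxidation state.
Titanium is a group-4 element; Ti(III) is therefore d¹.
In an octahedral field the d¹ configuration is t₂g¹e_g⁰ (only one arrangement possible), giving 1 unpaired electron.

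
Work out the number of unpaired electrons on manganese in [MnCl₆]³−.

4 unpaired electrons

Ligand charges: each chloride is −1. With an overall charge of −3 the manganese centre must be in the +3 oxidation state.
Manganese is a group-7 element; Mn(III) is therefore d⁴.
The spin state decides the count: Chloride is a weak-field ligand for a first-row metal, so the complex is high-spin.
An octahedral high-spin d⁴ ion is t₂g³e_g¹, giving 4 unpaired electrons.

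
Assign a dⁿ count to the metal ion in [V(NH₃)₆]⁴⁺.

d1

Summing ligand charges against the +4 overall charge gives an oxidation state of +4 for vanadium.
Group 5 minus oxidation state 4 gives a d¹ configuration.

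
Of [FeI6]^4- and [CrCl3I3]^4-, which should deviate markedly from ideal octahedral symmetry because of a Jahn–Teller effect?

[FeI6]^4-: Summing ligand charges against the −4 overall charge gives an oxidation state of +2 for iron. Iron is a group-8 element; Fe(II) is therefore d⁶. Iodide is a weak-field ligand for a first-row metal, so the complex is high-spin. The d⁶ configuration leaves the e_g set evenly filled (or empty) — no strong Jahn–Teller driving force.
[CrCl3I3]^4-: Ligand charges: each chloride is −1; each iodide is −1. With an overall charge of −4 the chromium centre must be in the +2 oxidation state. Chromium is a group-6 element; Cr(II) is therefore d⁴. Chloride and iodide are weak-field ligands for a first-row metal, so the complex is high-spin. The t₂g³e_g¹ (high-spin) configuration has an unevenly filled e_g set; the Jahn–Teller theorem predicts a tetragonal distortion (typically axial elongation) to lift the degeneracy.

[CrCl3I3]^4-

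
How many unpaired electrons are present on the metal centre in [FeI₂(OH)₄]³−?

5

Summing ligand charges against the −3 overall charge gives an oxidation state of +3 for iron.
Group 8 minus oxidation state 3 gives a d⁵ configuration.
The spin state decides the count: Hydroxide and iodide are weak-field ligands for a first-row metal, so the complex is high-spin.
An octahedral high-spin d⁵ ion is t₂g³e_g², giving 5 unpaired electrons.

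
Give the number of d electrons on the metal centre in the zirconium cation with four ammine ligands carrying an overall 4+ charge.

Ammonia is neutral; balancing the +4 overall charge requires Zr(IV).
Zirconium is a group-4 element; Zr(IV) is therefore d⁰.

d0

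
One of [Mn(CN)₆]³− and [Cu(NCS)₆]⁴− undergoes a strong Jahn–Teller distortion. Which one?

[Cu(NCS)₆]⁴−

[Mn(CN)₆]³−: Each cyanide is −1; balancing the −3 overall charge requires Mn(III). Manganese is a group-7 element; Mn(III) is therefore d⁴. Cyanide is a strong-field ligand (high in the spectrochemical series) for a first-row metal, so the complex is low-spin. The d⁴ configuration leaves the e_g set evenly filled (or empty) — no strong Jahn–Teller driving force.
[Cu(NCS)₆]⁴−: Ligand charges: each isothiocyanate is −1. With an overall charge of −4 the copper centre must be in the +2 oxidation state. Cu sits in group 11, so the d-electron count is 11 − 2 = 9. The t₂g⁶e_g³ configuration has an unevenly filled e_g set; the Jahn–Teller theorem predicts a tetragonal distortion (typically axial elongation) to lift the degeneracy.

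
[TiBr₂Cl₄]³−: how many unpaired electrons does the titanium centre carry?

Summing ligand charges against the −3 overall charge gives an oxidation state of +3 for titanium.
Ti sits in group 4, so the d-electron count is 4 − 3 = 1.
In an octahedral field the d¹ configuration is t₂g¹e_g⁰ (only one arrangement possible), giving 1 unpaired electron.

1 unpaired electron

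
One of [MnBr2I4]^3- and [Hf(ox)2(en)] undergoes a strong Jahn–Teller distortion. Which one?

[MnBr2I4]^3-: Ligand charges: each bromide is −1; each iodide is −1. With an overall charge of −3 the manganese centre must be in the +3 oxidation state. Manganese is a group-7 element; Mn(III) is therefore d⁴. Bromide and iodide are weak-field ligands for a first-row metal, so the complex is high-spin. The t₂g³e_g¹ (high-spin) configuration has an unevenly filled e_g set; the Jahn–Teller theorem predicts a tetragonal distortion (typically axial elongation) to lift the degeneracy.
[Hf(ox)2(en)]: Summing ligand charges against the 0 overall charge gives an oxidation state of +4 for hafnium. Hafnium is a group-4 element; Hf(IV) is therefore d⁰. The d⁰ configuration leaves the e_g set evenly filled (or empty) — no strong Jahn–Teller driving force.

[MnBr2I4]^3-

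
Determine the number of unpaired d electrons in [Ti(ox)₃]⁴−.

Each oxalate is −2; balancing the −4 overall charge requires Ti(II).
Ti sits in group 4, so the d-electron count is 4 − 2 = 2.
Counting donor atoms: 3×oxalate (bidentate) → 6 donors. Coordination number = 6.
In an octahedral field the d² configuration is t₂g²e_g⁰ (only one arrangement possible), giving 2 unpaired electrons.

2 unpaired electrons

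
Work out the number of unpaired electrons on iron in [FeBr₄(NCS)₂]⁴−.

4 unpaired electrons

Summing ligand charges against the −4 overall charge gives an oxidation state of +2 for iron.
Fe sits in group 8, so the d-electron count is 8 − 2 = 6.
The spin state decides the count: Bromide and isothiocyanate are weak-field ligands for a first-row metal, so the complex is high-spin.
An octahedral high-spin d⁶ ion is t₂g⁴e_g², giving 4 unpaired electrons.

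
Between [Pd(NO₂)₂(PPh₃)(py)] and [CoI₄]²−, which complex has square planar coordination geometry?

[Pd(NO₂)₂(PPh₃)(py)]

For [Pd(NO₂)₂(PPh₃)(py)]: Each nitro (N-bound nitrite) is −1; triphenylphosphine is neutral; pyridine is neutral; balancing the 0 overall charge requires Pd(II). Palladium is a group-10 element; Pd(II) is therefore d⁸. A 4d d⁸ ion has a large crystal-field splitting; square planar leaves the high-energy d_{x²−y²} orbital empty and maximises CFSE. → square planar.
For [CoI₄]²−: Summing ligand charges against the −2 overall charge gives an oxidation state of +2 for cobalt. Group 9 minus oxidation state 2 gives a d⁷ configuration. For a high-spin 3d d⁷ ion with weak-field ligands the small Δₜ gives little square-planar CFSE advantage, so four ligands adopt the sterically favoured tetrahedral geometry. → tetrahedral.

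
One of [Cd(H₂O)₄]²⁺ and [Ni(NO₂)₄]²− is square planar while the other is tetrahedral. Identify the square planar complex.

For [Cd(H₂O)₄]²⁺: Water is neutral; balancing the +2 overall charge requires Cd(II). Cadmium is a group-12 element; Cd(II) is therefore d¹⁰. A d¹⁰ ion has no crystal-field stabilisation preference between square planar and tetrahedral, so four ligands adopt the sterically favoured tetrahedral geometry. → tetrahedral.
For [Ni(NO₂)₄]²−: Summing ligand charges against the −2 overall charge gives an oxidation state of +2 for nickel. Group 10 minus oxidation state 2 gives a d⁸ configuration. Nitro (N-bound nitrite) is a strong-field ligand (high in the spectrochemical series). A 3d d⁸ ion with strong-field ligands gains enough CFSE to favour square planar over tetrahedral. → square planar.

[Ni(NO₂)₄]²−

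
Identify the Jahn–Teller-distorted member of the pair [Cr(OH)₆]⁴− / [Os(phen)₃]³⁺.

[Cr(OH)₆]⁴−

[Cr(OH)₆]⁴−: Ligand charges: each hydroxide is −1. With an overall charge of −4 the chromium centre must be in the +2 oxidation state. Chromium is a group-6 element; Cr(II) is therefore d⁴. Hydroxide is a weak-field ligand for a first-row metal, so the complex is high-spin. The t₂g³e_g¹ (high-spin) configuration has an unevenly filled e_g set; the Jahn–Teller theorem predicts a tetragonal distortion (typically axial elongation) to lift the degeneracy.
[Os(phen)₃]³⁺: Ligand charges: 1,10-phenanthroline is neutral. With an overall charge of +3 the osmium centre must be in the +3 oxidation state. Os sits in group 8, so the d-electron count is 8 − 3 = 5. A 5d ion has a large Δₒ and is invariably low-spin. The d⁵ configuration leaves the e_g set evenly filled (or empty) — no strong Jahn–Teller driving force.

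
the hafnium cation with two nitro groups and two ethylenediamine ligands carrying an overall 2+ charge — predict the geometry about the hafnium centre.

octahedral

Each nitro (N-bound nitrite) is −1; ethylenediamine is neutral; balancing the +2 overall charge requires Hf(IV).
Hafnium is a group-4 element; Hf(IV) is therefore d⁰.
Counting donor atoms: 2×nitro (N-bound nitrite) (monodentate) → 2 donors; 2×ethylenediamine (bidentate) → 4 donors. Coordination number = 6.
Six donors around a single metal centre give an octahedral coordination sphere.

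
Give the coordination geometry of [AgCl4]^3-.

Summing ligand charges against the −3 overall charge gives an oxidation state of +1 for silver.
Ag sits in group 11, so the d-electron count is 11 − 1 = 10.
Coordination number: 4.
A d¹⁰ ion has no crystal-field stabilisation preference between square planar and tetrahedral, so four ligands adopt the sterically favoured tetrahedral geometry.

tetrahedral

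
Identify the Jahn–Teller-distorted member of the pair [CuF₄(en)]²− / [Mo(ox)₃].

[CuF₄(en)]²−: Ligand charges: each fluoride is −1; ethylenediamine is neutral. With an overall charge of −2 the copper centre must be in the +2 oxidation state. Cu sits in group 11, so the d-electron count is 11 − 2 = 9. The t₂g⁶e_g³ configuration has an unevenly filled e_g set; the Jahn–Teller theorem predicts a tetragonal distortion (typically axial elongation) to lift the degeneracy.
[Mo(ox)₃]: Each oxalate is −2; balancing the 0 overall charge requires Mo(VI). Mo sits in group 6, so the d-electron count is 6 − 6 = 0. The d⁰ configuration leaves the e_g set evenly filled (or empty) — no strong Jahn–Teller driving force.

[CuF₄(en)]²−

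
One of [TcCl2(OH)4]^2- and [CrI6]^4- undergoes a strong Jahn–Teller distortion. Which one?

[CrI6]^4-

[TcCl2(OH)4]^2-: Ligand charges: each chloride is −1; each hydroxide is −1. With an overall charge of −2 the technetium centre must be in the +4 oxidation state. Tc sits in group 7, so the d-electron count is 7 − 4 = 3. The d³ configuration leaves the e_g set evenly filled (or empty) — no strong Jahn–Teller driving force.
[CrI6]^4-: Summing ligand charges against the −4 overall charge gives an oxidation state of +2 for chromium. Group 6 minus oxidation state 2 gives a d⁴ configuration. Iodide is a weak-field ligand for a first-row metal, so the complex is high-spin. The t₂g³e_g¹ (high-spin) configuration has an unevenly filled e_g set; the Jahn–Teller theorem predicts a tetragonal distortion (typically axial elongation) to lift the degeneracy.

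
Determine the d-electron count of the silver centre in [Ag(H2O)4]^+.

d¹⁰

Summing ligand charges against the +1 overall charge gives an oxidation state of +1 for silver.
Silver is a group-11 element; Ag(I) is therefore d¹⁰.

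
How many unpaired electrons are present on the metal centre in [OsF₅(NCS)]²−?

Summing ligand charges against the −2 overall charge gives an oxidation state of +4 for osmium.
Group 8 minus oxidation state 4 gives a d⁴ configuration.
The spin state decides the count: a 5d ion has a large Δₒ and is invariably low-spin.
An octahedral low-spin d⁴ ion is t₂g⁴e_g⁰, giving 2 unpaired electrons.

2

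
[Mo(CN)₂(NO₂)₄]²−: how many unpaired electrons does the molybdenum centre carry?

2 unpaired electrons

Each cyanide is −1; each nitro (N-bound nitrite) is −1; balancing the −2 overall charge requires Mo(IV).
Molybdenum is a group-6 element; Mo(IV) is therefore d².
In an octahedral field the d² configuration is t₂g²e_g⁰ (only one arrangement possible), giving 2 unpaired electrons.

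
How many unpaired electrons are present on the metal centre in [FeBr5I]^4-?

4 unpaired electrons

Ligand charges: each bromide is −1; each iodide is −1. With an overall charge of −4 the iron centre must be in the +2 oxidation state.
Group 8 minus oxidation state 2 gives a d⁶ configuration.
The spin state decides the count: Bromide and iodide are weak-field ligands for a first-row metal, so the complex is high-spin.
An octahedral high-spin d⁶ ion is t₂g⁴e_g², giving 4 unpaired electrons.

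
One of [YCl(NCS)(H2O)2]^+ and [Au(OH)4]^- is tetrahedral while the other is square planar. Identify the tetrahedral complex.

For [YCl(NCS)(H2O)2]^+: Summing ligand charges against the +1 overall charge gives an oxidation state of +3 for yttrium. Yttrium is a group-3 element; Y(III) is therefore d⁰. A d⁰ ion has no crystal-field stabilisation preference between square planar and tetrahedral, so four ligands adopt the sterically favoured tetrahedral geometry. → tetrahedral.
For [Au(OH)4]^-: Ligand charges: each hydroxide is −1. With an overall charge of −1 the gold centre must be in the +3 oxidation state. Gold is a group-11 element; Au(III) is therefore d⁸. A 5d d⁸ ion has a large crystal-field splitting; square planar leaves the high-energy d_{x²−y²} orbital empty and maximises CFSE. → square planar.

[YCl(NCS)(H2O)2]^+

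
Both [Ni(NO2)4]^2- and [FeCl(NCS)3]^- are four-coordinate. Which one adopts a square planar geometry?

For [Ni(NO2)4]^2-: Ligand charges: each nitro (N-bound nitrite) is −1. With an overall charge of −2 the nickel centre must be in the +2 oxidation state. Ni sits in group 10, so the d-electron count is 10 − 2 = 8. Nitro (N-bound nitrite) is a strong-field ligand (high in the spectrochemical series). A 3d d⁸ ion with strong-field ligands gains enough CFSE to favour square planar over tetrahedral. → square planar.
For [FeCl(NCS)3]^-: Ligand charges: each chloride is −1; each isothiocyanate is −1. With an overall charge of −1 the iron centre must be in the +3 oxidation state. Iron is a group-8 element; Fe(III) is therefore d⁵. A high-spin d⁵ ion has zero CFSE in either geometry, so four ligands adopt the sterically favoured tetrahedral geometry. → tetrahedral.

[Ni(NO2)4]^2-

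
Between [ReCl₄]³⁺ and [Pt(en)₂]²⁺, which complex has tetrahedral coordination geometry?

[ReCl₄]³⁺

For [ReCl₄]³⁺: Each chloride is −1; balancing the +3 overall charge requires Re(VII). Rhenium is a group-7 element; Re(VII) is therefore d⁰. A d⁰ ion has no crystal-field stabilisation preference between square planar and tetrahedral, so four ligands adopt the sterically favoured tetrahedral geometry. → tetrahedral.
For [Pt(en)₂]²⁺: Ligand charges: ethylenediamine is neutral. With an overall charge of +2 the platinum centre must be in the +2 oxidation state. Group 10 minus oxidation state 2 gives a d⁸ configuration. A 5d d⁸ ion has a large crystal-field splitting; square planar leaves the high-energy d_{x²−y²} orbital empty and maximises CFSE. → square planar.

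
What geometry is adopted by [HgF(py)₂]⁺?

Each fluoride is −1; pyridine is neutral; balancing the +1 overall charge requires Hg(II).
Group 12 minus oxidation state 2 gives a d¹⁰ configuration.
With 3 monodentate ligands the coordination number is 3.
Three ligands around a d¹⁰ centre minimise repulsion in a trigonal-planar arrangement.

trigonal planar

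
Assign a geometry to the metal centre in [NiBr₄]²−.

Summing ligand charges against the −2 overall charge gives an oxidation state of +2 for nickel.
Ni sits in group 10, so the d-electron count is 10 − 2 = 8.
Coordination number: 4.
Bromide is a weak-field ligand.
With weak-field ligands the CFSE gain from square planar is small, so a 3d d⁸ ion takes the sterically preferred tetrahedral geometry.

tetrahedral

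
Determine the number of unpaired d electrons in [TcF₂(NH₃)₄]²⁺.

3 unpaired electrons

Summing ligand charges against the +2 overall charge gives an oxidation state of +4 for technetium.
Tc sits in group 7, so the d-electron count is 7 − 4 = 3.
In an octahedral field the d³ configuration is t₂g³e_g⁰ (only one arrangement possible), giving 3 unpaired electrons.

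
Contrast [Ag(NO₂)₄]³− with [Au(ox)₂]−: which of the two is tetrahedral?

[Ag(NO₂)₄]³−

For [Ag(NO₂)₄]³−: Ligand charges: each nitro (N-bound nitrite) is −1. With an overall charge of −3 the silver centre must be in the +1 oxidation state. Group 11 minus oxidation state 1 gives a d¹⁰ configuration. A d¹⁰ ion has no crystal-field stabilisation preference between square planar and tetrahedral, so four ligands adopt the sterically favoured tetrahedral geometry. → tetrahedral.
For [Au(ox)₂]−: Each oxalate is −2; balancing the −1 overall charge requires Au(III). Group 11 minus oxidation state 3 gives a d⁸ configuration. A 5d d⁸ ion has a large crystal-field splitting; square planar leaves the high-energy d_{x²−y²} orbital empty and maximises CFSE. → square planar.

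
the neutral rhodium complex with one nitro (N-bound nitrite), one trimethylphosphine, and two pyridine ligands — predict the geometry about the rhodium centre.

square planar

Ligand charges: each nitro (N-bound nitrite) is −1; trimethylphosphine is neutral; pyridine is neutral. With an overall charge of 0 the rhodium centre must be in the +1 oxidation state.
Rh sits in group 9, so the d-electron count is 9 − 1 = 8.
With 4 monodentate ligands the coordination number is 4.
A 4d d⁸ ion has a large crystal-field splitting; square planar leaves the high-energy d_{x²−y²} orbital empty and maximises CFSE.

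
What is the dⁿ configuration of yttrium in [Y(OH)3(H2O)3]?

Each hydroxide is −1; water is neutral; balancing the 0 overall charge requires Y(III).
Y sits in group 3, so the d-electron count is 3 − 3 = 0.

d⁰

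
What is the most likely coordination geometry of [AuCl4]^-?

Ligand charges: each chloride is −1. With an overall charge of −1 the gold centre must be in the +3 oxidation state.
Group 11 minus oxidation state 3 gives a d⁸ configuration.
With 4 monodentate ligands the coordination number is 4.
A 5d d⁸ ion has a large crystal-field splitting; square planar leaves the high-energy d_{x²−y²} orbital empty and maximises CFSE.

square planar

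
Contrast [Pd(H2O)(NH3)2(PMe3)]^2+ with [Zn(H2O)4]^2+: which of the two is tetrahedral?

[Zn(H2O)4]^2+

For [Pd(H2O)(NH3)2(PMe3)]^2+: Summing ligand charges against the +2 overall charge gives an oxidation state of +2 for palladium. Group 10 minus oxidation state 2 gives a d⁸ configuration. A 4d d⁸ ion has a large crystal-field splitting; square planar leaves the high-energy d_{x²−y²} orbital empty and maximises CFSE. → square planar.
For [Zn(H2O)4]^2+: Summing ligand charges against the +2 overall charge gives an oxidation state of +2 for zinc. Zn sits in group 12, so the d-electron count is 12 − 2 = 10. A d¹⁰ ion has no crystal-field stabilisation preference between square planar and tetrahedral, so four ligands adopt the sterically favoured tetrahedral geometry. → tetrahedral.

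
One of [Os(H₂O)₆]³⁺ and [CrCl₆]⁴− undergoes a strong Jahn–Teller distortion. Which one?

[Os(H₂O)₆]³⁺: Summing ligand charges against the +3 overall charge gives an oxidation state of +3 for osmium. Osmium is a group-8 element; Os(III) is therefore d⁵. A 5d ion has a large Δₒ and is invariably low-spin. The d⁵ configuration leaves the e_g set evenly filled (or empty) — no strong Jahn–Teller driving force.
[CrCl₆]⁴−: Summing ligand charges against the −4 overall charge gives an oxidation state of +2 for chromium. Cr sits in group 6, so the d-electron count is 6 − 2 = 4. Chloride is a weak-field ligand for a first-row metal, so the complex is high-spin. The t₂g³e_g¹ (high-spin) configuration has an unevenly filled e_g set; the Jahn–Teller theorem predicts a tetragonal distortion (typically axial elongation) to lift the degeneracy.

[CrCl₆]⁴−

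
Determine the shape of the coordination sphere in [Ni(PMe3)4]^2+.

Trimethylphosphine is neutral; balancing the +2 overall charge requires Ni(II).
Group 10 minus oxidation state 2 gives a d⁸ configuration.
With 4 monodentate ligands the coordination number is 4.
Trimethylphosphine is a strong-field ligand (high in the spectrochemical series).
A 3d d⁸ ion with strong-field ligands gains enough CFSE to favour square planar over tetrahedral.

square planar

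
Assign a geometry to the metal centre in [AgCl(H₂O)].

Ligand charges: each chloride is −1; water is neutral. With an overall charge of 0 the silver centre must be in the +1 oxidation state.
Silver is a group-11 element; Ag(I) is therefore d¹⁰.
With 2 monodentate ligands the coordination number is 2.
A d¹⁰ ion with only two ligands adopts a linear arrangement (sp hybridisation; no CFSE preference).

linear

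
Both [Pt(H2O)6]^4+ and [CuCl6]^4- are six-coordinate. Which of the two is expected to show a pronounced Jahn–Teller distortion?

[Pt(H2O)6]^4+: Summing ligand charges against the +4 overall charge gives an oxidation state of +4 for platinum. Group 10 minus oxidation state 4 gives a d⁶ configuration. A 5d ion has a large Δₒ and is invariably low-spin. The d⁶ configuration leaves the e_g set evenly filled (or empty) — no strong Jahn–Teller driving force.
[CuCl6]^4-: Summing ligand charges against the −4 overall charge gives an oxidation state of +2 for copper. Group 11 minus oxidation state 2 gives a d⁹ configuration. The t₂g⁶e_g³ configuration has an unevenly filled e_g set; the Jahn–Teller theorem predicts a tetragonal distortion (typically axial elongation) to lift the degeneracy.

[CuCl6]^4-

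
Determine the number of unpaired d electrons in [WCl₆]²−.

Summing ligand charges against the −2 overall charge gives an oxidation state of +4 for tungsten.
Group 6 minus oxidation state 4 gives a d² configuration.
In an octahedral field the d² configuration is t₂g²e_g⁰ (only one arrangement possible), giving 2 unpaired electrons.

2 unpaired electrons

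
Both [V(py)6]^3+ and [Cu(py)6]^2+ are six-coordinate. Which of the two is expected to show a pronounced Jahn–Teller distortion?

[Cu(py)6]^2+

[V(py)6]^3+: Pyridine is neutral; balancing the +3 overall charge requires V(III). Vanadium is a group-5 element; V(III) is therefore d². The d² configuration leaves the e_g set evenly filled (or empty) — no strong Jahn–Teller driving force.
[Cu(py)6]^2+: Summing ligand charges against the +2 overall charge gives an oxidation state of +2 for copper. Cu sits in group 11, so the d-electron count is 11 − 2 = 9. The t₂g⁶e_g³ configuration has an unevenly filled e_g set; the Jahn–Teller theorem predicts a tetragonal distortion (typically axial elongation) to lift the degeneracy.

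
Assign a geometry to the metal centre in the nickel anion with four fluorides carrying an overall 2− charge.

Summing ligand charges against the −2 overall charge gives an oxidation state of +2 for nickel.
Group 10 minus oxidation state 2 gives a d⁸ configuration.
With 4 monodentate ligands the coordination number is 4.
Fluoride is a weak-field ligand.
With weak-field ligands the CFSE gain from square planar is small, so a 3d d⁸ ion takes the sterically preferred tetrahedral geometry.

tetrahedral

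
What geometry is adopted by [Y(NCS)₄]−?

tetrahedral

Ligand charges: each isothiocyanate is −1. With an overall charge of −1 the yttrium centre must be in the +3 oxidation state.
Group 3 minus oxidation state 3 gives a d⁰ configuration.
With 4 monodentate ligands the coordination number is 4.
A d⁰ ion has no crystal-field stabilisation preference between square planar and tetrahedral, so four ligands adopt the sterically favoured tetrahedral geometry.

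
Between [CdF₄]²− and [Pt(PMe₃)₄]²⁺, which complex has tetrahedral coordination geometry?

[CdF₄]²−

For [CdF₄]²−: Summing ligand charges against the −2 overall charge gives an oxidation state of +2 for cadmium. Cd sits in group 12, so the d-electron count is 12 − 2 = 10. A d¹⁰ ion has no crystal-field stabilisation preference between square planar and tetrahedral, so four ligands adopt the sterically favoured tetrahedral geometry. → tetrahedral.
For [Pt(PMe₃)₄]²⁺: Trimethylphosphine is neutral; balancing the +2 overall charge requires Pt(II). Pt sits in group 10, so the d-electron count is 10 − 2 = 8. A 5d d⁸ ion has a large crystal-field splitting; square planar leaves the high-energy d_{x²−y²} orbital empty and maximises CFSE. → square planar.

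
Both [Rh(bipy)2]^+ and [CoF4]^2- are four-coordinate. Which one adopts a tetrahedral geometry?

[CoF4]^2-

For [Rh(bipy)2]^+: Summing ligand charges against the +1 overall charge gives an oxidation state of +1 for rhodium. Group 9 minus oxidation state 1 gives a d⁸ configuration. A 4d d⁸ ion has a large crystal-field splitting; square planar leaves the high-energy d_{x²−y²} orbital empty and maximises CFSE. → square planar.
For [CoF4]^2-: Ligand charges: each fluoride is −1. With an overall charge of −2 the cobalt centre must be in the +2 oxidation state. Co sits in group 9, so the d-electron count is 9 − 2 = 7. For a high-spin 3d d⁷ ion with weak-field ligands the small Δₜ gives little square-planar CFSE advantage, so four ligands adopt the sterically favoured tetrahedral geometry. → tetrahedral.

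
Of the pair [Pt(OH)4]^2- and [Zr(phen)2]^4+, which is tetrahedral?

[Zr(phen)2]^4+

For [Pt(OH)4]^2-: Ligand charges: each hydroxide is −1. With an overall charge of −2 the platinum centre must be in the +2 oxidation state. Group 10 minus oxidation state 2 gives a d⁸ configuration. A 5d d⁸ ion has a large crystal-field splitting; square planar leaves the high-energy d_{x²−y²} orbital empty and maximises CFSE. → square planar.
For [Zr(phen)2]^4+: Ligand charges: 1,10-phenanthroline is neutral. With an overall charge of +4 the zirconium centre must be in the +4 oxidation state. Group 4 minus oxidation state 4 gives a d⁰ configuration. A d⁰ ion has no crystal-field stabilisation preference between square planar and tetrahedral, so four ligands adopt the sterically favoured tetrahedral geometry. → tetrahedral.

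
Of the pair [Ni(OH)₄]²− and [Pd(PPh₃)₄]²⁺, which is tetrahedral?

For [Ni(OH)₄]²−: Ligand charges: each hydroxide is −1. With an overall charge of −2 the nickel centre must be in the +2 oxidation state. Group 10 minus oxidation state 2 gives a d⁸ configuration. Hydroxide is a weak-field ligand. With weak-field ligands the CFSE gain from square planar is small, so a 3d d⁸ ion takes the sterically preferred tetrahedral geometry. → tetrahedral.
For [Pd(PPh₃)₄]²⁺: Ligand charges: triphenylphosphine is neutral. With an overall charge of +2 the palladium centre must be in the +2 oxidation state. Pd sits in group 10, so the d-electron count is 10 − 2 = 8. A 4d d⁸ ion has a large crystal-field splitting; square planar leaves the high-energy d_{x²−y²} orbital empty and maximises CFSE. → square planar.

[Ni(OH)₄]²−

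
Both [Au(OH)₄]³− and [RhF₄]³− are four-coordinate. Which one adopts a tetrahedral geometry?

For [Au(OH)₄]³−: Each hydroxide is −1; balancing the −3 overall charge requires Au(I). Gold is a group-11 element; Au(I) is therefore d¹⁰. A d¹⁰ ion has no crystal-field stabilisation preference between square planar and tetrahedral, so four ligands adopt the sterically favoured tetrahedral geometry. → tetrahedral.
For [RhF₄]³−: Summing ligand charges against the −3 overall charge gives an oxidation state of +1 for rhodium. Rhodium is a group-9 element; Rh(I) is therefore d⁸. A 4d d⁸ ion has a large crystal-field splitting; square planar leaves the high-energy d_{x²−y²} orbital empty and maximises CFSE. → square planar.

[Au(OH)₄]³−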